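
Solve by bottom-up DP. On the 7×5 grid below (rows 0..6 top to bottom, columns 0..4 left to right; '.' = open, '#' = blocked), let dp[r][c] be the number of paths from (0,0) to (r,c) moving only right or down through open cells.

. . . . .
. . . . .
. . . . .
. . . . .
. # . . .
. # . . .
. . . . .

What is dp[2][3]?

r\c   0   1   2   3   4
  0   1   1   1   1   1
  1   1   2   3   4   5
  2   1   3   6  10  15
  3   1   4  10  20  35
  4   1   0  10  30  65
  5   1   0  10  40 105
  6   1   1  11  51 156

10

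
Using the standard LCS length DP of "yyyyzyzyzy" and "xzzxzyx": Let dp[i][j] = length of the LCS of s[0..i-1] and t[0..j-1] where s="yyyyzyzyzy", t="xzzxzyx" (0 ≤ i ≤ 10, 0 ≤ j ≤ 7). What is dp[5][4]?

   ''  x  z  z  x  z  y  x
''  0  0  0  0  0  0  0  0
 y  0  0  0  0  0  0  1  1
 y  0  0  0  0  0  0  1  1
 y  0  0  0  0  0  0  1  1
 y  0  0  0  0  0  0  1  1
 z  0  0  1  1  1  1  1  1
 y  0  0  1  1  1  1  2  2
 z  0  0  1  2  2  2  2  2
 y  0  0  1  2  2  2  3  3
 z  0  0  1  2  2  3  3  3
 y  0  0  1  2  2  3  4  4

1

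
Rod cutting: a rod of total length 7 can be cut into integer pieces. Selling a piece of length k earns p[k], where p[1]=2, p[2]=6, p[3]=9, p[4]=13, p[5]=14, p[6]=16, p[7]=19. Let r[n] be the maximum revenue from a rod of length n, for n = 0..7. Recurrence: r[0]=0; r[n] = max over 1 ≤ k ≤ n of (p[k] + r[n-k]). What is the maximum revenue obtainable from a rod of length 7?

   n    0    1    2    3    4    5    6    7
r[n]    0    2    6    9   13   15   19   22

22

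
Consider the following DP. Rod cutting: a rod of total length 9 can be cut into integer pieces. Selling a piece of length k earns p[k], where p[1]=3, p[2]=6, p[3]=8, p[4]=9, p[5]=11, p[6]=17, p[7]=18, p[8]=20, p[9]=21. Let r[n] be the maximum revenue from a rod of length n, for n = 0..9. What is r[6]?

   n    0    1    2    3    4    5    6    7    8    9
r[n]    0    3    6    9   12   15   18   21   24   27

18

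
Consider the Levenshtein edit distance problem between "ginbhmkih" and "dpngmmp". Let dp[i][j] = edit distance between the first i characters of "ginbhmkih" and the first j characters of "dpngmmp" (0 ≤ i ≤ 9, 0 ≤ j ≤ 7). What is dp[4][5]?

   ''  d  p  n  g  m  m  p
''  0  1  2  3  4  5  6  7
 g  1  1  2  3  3  4  5  6
 i  2  2  2  3  4  4  5  6
 n  3  3  3  2  3  4  5  6
 b  4  4  4  3  3  4  5  6
 h  5  5  5  4  4  4  5  6
 m  6  6  6  5  5  4  4  5
 k  7  7  7  6  6  5  5  5
 i  8  8  8  7  7  6  6  6
 h  9  9  9  8  8  7  7  7

4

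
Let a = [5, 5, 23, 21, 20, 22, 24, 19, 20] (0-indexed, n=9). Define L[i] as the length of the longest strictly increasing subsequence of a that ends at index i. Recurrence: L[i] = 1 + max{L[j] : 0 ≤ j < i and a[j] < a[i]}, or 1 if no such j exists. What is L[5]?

   i    0    1    2    3    4    5    6    7    8
a[i]    5    5   23   21   20   22   24   19   20
L[i]    1    1    2    2    2    3    4    2    3

3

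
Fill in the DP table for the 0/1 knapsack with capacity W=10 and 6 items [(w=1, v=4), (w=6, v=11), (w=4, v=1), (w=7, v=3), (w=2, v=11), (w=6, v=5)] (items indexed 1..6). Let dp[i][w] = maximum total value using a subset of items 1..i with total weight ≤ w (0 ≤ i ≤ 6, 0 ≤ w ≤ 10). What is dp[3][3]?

4

i\w   0   1   2   3   4   5   6   7   8   9  10
  0   0   0   0   0   0   0   0   0   0   0   0
  1   0   4   4   4   4   4   4   4   4   4   4
  2   0   4   4   4   4   4  11  15  15  15  15
  3   0   4   4   4   4   5  11  15  15  15  15
  4   0   4   4   4   4   5  11  15  15  15  15
  5   0   4  11  15  15  15  15  16  22  26  26
  6   0   4  11  15  15  15  15  16  22  26  26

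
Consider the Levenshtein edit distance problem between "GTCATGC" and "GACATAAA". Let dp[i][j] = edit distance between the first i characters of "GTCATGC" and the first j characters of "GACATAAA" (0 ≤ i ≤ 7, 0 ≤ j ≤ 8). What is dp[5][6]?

2

   ''  G  A  C  A  T  A  A  A
''  0  1  2  3  4  5  6  7  8
 G  1  0  1  2  3  4  5  6  7
 T  2  1  1  2  3  3  4  5  6
 C  3  2  2  1  2  3  4  5  6
 A  4  3  2  2  1  2  3  4  5
 T  5  4  3  3  2  1  2  3  4
 G  6  5  4  4  3  2  2  3  4
 C  7  6  5  4  4  3  3  3  4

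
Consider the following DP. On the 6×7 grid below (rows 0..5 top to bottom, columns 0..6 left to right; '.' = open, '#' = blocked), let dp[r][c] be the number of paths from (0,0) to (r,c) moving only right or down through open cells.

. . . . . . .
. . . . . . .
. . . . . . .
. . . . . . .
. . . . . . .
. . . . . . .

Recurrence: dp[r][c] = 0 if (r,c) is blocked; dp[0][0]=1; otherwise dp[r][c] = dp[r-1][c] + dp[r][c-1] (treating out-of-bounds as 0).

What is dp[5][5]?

252

r\c   0   1   2   3   4   5   6
  0   1   1   1   1   1   1   1
  1   1   2   3   4   5   6   7
  2   1   3   6  10  15  21  28
  3   1   4  10  20  35  56  84
  4   1   5  15  35  70 126 210
  5   1   6  21  56 126 252 462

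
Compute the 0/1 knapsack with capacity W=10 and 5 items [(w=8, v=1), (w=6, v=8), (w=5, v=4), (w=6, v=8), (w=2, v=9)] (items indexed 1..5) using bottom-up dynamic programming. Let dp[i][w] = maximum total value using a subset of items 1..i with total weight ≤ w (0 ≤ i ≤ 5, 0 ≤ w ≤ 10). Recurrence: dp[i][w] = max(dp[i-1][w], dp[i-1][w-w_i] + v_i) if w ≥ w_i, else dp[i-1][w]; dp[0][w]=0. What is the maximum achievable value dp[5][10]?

i\w   0   1   2   3   4   5   6   7   8   9  10
  0   0   0   0   0   0   0   0   0   0   0   0
  1   0   0   0   0   0   0   0   0   1   1   1
  2   0   0   0   0   0   0   8   8   8   8   8
  3   0   0   0   0   0   4   8   8   8   8   8
  4   0   0   0   0   0   4   8   8   8   8   8
  5   0   0   9   9   9   9   9  13  17  17  17

17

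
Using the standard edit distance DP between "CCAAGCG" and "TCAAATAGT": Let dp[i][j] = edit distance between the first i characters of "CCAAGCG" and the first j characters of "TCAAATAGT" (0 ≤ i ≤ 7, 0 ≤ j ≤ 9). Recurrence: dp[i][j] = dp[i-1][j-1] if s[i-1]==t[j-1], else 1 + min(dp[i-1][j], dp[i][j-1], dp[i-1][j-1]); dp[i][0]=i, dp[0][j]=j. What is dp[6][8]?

5

   ''  T  C  A  A  A  T  A  G  T
''  0  1  2  3  4  5  6  7  8  9
 C  1  1  1  2  3  4  5  6  7  8
 C  2  2  1  2  3  4  5  6  7  8
 A  3  3  2  1  2  3  4  5  6  7
 A  4  4  3  2  1  2  3  4  5  6
 G  5  5  4  3  2  2  3  4  4  5
 C  6  6  5  4  3  3  3  4  5  5
 G  7  7  6  5  4  4  4  4  4  5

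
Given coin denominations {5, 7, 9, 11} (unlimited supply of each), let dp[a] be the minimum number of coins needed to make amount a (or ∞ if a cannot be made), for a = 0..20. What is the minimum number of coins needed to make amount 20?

2

 a  0  1  2  3  4  5  6  7  8  9 10 11 12 13 14 15 16 17 18 19 20
dp  0  -  -  -  -  1  -  1  -  1  2  1  2  -  2  3  2  3  2  3  2
(- denotes ∞ / unreachable)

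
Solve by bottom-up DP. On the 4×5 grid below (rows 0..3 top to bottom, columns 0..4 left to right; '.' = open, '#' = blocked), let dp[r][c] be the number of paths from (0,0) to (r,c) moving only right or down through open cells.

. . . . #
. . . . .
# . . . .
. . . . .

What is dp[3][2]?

7

r\c   0   1   2   3   4
  0   1   1   1   1   0
  1   1   2   3   4   4
  2   0   2   5   9  13
  3   0   2   7  16  29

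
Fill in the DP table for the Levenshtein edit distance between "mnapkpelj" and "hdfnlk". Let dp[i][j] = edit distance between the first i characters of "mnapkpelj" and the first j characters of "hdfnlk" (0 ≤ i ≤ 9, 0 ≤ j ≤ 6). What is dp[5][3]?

   ''  h  d  f  n  l  k
''  0  1  2  3  4  5  6
 m  1  1  2  3  4  5  6
 n  2  2  2  3  3  4  5
 a  3  3  3  3  4  4  5
 p  4  4  4  4  4  5  5
 k  5  5  5  5  5  5  5
 p  6  6  6  6  6  6  6
 e  7  7  7  7  7  7  7
 l  8  8  8  8  8  7  8
 j  9  9  9  9  9  8  8

5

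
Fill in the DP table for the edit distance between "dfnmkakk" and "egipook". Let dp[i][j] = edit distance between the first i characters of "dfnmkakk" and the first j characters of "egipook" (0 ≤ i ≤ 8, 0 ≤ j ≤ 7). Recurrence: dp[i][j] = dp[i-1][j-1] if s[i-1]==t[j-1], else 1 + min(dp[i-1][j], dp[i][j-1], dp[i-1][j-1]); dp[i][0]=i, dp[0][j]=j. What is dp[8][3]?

8

   ''  e  g  i  p  o  o  k
''  0  1  2  3  4  5  6  7
 d  1  1  2  3  4  5  6  7
 f  2  2  2  3  4  5  6  7
 n  3  3  3  3  4  5  6  7
 m  4  4  4  4  4  5  6  7
 k  5  5  5  5  5  5  6  6
 a  6  6  6  6  6  6  6  7
 k  7  7  7  7  7  7  7  6
 k  8  8  8  8  8  8  8  7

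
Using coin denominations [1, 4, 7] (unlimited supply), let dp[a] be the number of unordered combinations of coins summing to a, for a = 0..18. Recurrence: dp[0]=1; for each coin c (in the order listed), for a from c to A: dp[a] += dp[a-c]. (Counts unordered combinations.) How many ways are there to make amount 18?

10

after  coin     0     1     2     3     4     5     6     7     8     9    10    11    12    13    14    15    16    17    18
          1     1     1     1     1     1     1     1     1     1     1     1     1     1     1     1     1     1     1     1
          4     1     1     1     1     2     2     2     2     3     3     3     3     4     4     4     4     5     5     5
          7     1     1     1     1     2     2     2     3     4     4     4     5     6     6     7     8     9     9    10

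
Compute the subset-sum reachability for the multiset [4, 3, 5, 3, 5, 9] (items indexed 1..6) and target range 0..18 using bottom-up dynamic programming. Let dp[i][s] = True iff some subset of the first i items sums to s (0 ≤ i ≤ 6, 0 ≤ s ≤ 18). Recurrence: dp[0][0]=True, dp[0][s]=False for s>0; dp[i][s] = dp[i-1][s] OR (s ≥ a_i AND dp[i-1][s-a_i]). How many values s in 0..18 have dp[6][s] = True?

17

i\s   0   1   2   3   4   5   6   7   8   9  10  11  12  13  14  15  16  17  18
  0   T   F   F   F   F   F   F   F   F   F   F   F   F   F   F   F   F   F   F
  1   T   F   F   F   T   F   F   F   F   F   F   F   F   F   F   F   F   F   F
  2   T   F   F   T   T   F   F   T   F   F   F   F   F   F   F   F   F   F   F
  3   T   F   F   T   T   T   F   T   T   T   F   F   T   F   F   F   F   F   F
  4   T   F   F   T   T   T   T   T   T   T   T   T   T   F   F   T   F   F   F
  5   T   F   F   T   T   T   T   T   T   T   T   T   T   T   T   T   T   T   F
  6   T   F   F   T   T   T   T   T   T   T   T   T   T   T   T   T   T   T   T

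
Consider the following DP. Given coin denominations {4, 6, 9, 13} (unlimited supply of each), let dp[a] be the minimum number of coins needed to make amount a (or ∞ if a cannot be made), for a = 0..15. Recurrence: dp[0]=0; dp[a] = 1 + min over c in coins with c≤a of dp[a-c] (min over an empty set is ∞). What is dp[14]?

 a  0  1  2  3  4  5  6  7  8  9 10 11 12 13 14 15
dp  0  -  -  -  1  -  1  -  2  1  2  -  2  1  3  2
(- denotes ∞ / unreachable)

3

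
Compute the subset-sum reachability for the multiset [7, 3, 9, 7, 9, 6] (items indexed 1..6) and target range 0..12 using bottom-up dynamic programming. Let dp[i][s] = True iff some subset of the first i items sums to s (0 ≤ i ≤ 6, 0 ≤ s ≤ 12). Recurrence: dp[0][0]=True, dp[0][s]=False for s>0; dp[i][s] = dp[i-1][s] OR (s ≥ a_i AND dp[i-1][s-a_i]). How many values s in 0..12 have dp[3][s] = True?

i\s   0   1   2   3   4   5   6   7   8   9  10  11  12
  0   T   F   F   F   F   F   F   F   F   F   F   F   F
  1   T   F   F   F   F   F   F   T   F   F   F   F   F
  2   T   F   F   T   F   F   F   T   F   F   T   F   F
  3   T   F   F   T   F   F   F   T   F   T   T   F   T
  4   T   F   F   T   F   F   F   T   F   T   T   F   T
  5   T   F   F   T   F   F   F   T   F   T   T   F   T
  6   T   F   F   T   F   F   T   T   F   T   T   F   T

6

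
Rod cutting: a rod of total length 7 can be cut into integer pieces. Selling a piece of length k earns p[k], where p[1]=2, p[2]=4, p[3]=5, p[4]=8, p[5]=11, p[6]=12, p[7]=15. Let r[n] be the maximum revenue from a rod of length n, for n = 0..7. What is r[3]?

   n    0    1    2    3    4    5    6    7
r[n]    0    2    4    6    8   11   13   15

6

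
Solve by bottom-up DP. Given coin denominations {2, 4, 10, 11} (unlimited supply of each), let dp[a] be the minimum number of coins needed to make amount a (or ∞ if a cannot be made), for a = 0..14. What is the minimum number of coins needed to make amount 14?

2

 a  0  1  2  3  4  5  6  7  8  9 10 11 12 13 14
dp  0  -  1  -  1  -  2  -  2  -  1  1  2  2  2
(- denotes ∞ / unreachable)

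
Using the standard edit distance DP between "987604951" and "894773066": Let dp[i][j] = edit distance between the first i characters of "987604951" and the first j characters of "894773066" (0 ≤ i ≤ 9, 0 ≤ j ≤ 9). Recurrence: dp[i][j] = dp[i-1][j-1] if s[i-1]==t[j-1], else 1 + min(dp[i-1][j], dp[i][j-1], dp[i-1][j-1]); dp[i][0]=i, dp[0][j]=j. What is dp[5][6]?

4

   ''  8  9  4  7  7  3  0  6  6
''  0  1  2  3  4  5  6  7  8  9
 9  1  1  1  2  3  4  5  6  7  8
 8  2  1  2  2  3  4  5  6  7  8
 7  3  2  2  3  2  3  4  5  6  7
 6  4  3  3  3  3  3  4  5  5  6
 0  5  4  4  4  4  4  4  4  5  6
 4  6  5  5  4  5  5  5  5  5  6
 9  7  6  5  5  5  6  6  6  6  6
 5  8  7  6  6  6  6  7  7  7  7
 1  9  8  7  7  7  7  7  8  8  8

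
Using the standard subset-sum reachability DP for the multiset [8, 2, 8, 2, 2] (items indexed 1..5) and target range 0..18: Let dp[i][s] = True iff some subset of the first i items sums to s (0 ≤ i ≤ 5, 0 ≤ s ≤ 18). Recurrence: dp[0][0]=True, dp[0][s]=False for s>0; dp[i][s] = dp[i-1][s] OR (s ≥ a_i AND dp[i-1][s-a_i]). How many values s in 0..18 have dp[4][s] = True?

i\s   0   1   2   3   4   5   6   7   8   9  10  11  12  13  14  15  16  17  18
  0   T   F   F   F   F   F   F   F   F   F   F   F   F   F   F   F   F   F   F
  1   T   F   F   F   F   F   F   F   T   F   F   F   F   F   F   F   F   F   F
  2   T   F   T   F   F   F   F   F   T   F   T   F   F   F   F   F   F   F   F
  3   T   F   T   F   F   F   F   F   T   F   T   F   F   F   F   F   T   F   T
  4   T   F   T   F   T   F   F   F   T   F   T   F   T   F   F   F   T   F   T
  5   T   F   T   F   T   F   T   F   T   F   T   F   T   F   T   F   T   F   T

8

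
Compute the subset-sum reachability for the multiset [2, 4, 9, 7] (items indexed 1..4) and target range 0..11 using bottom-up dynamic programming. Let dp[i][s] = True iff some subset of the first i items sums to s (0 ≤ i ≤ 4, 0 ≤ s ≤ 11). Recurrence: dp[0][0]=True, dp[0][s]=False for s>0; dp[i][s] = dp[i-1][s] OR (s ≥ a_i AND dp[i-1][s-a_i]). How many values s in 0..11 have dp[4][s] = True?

7

i\s   0   1   2   3   4   5   6   7   8   9  10  11
  0   T   F   F   F   F   F   F   F   F   F   F   F
  1   T   F   T   F   F   F   F   F   F   F   F   F
  2   T   F   T   F   T   F   T   F   F   F   F   F
  3   T   F   T   F   T   F   T   F   F   T   F   T
  4   T   F   T   F   T   F   T   T   F   T   F   T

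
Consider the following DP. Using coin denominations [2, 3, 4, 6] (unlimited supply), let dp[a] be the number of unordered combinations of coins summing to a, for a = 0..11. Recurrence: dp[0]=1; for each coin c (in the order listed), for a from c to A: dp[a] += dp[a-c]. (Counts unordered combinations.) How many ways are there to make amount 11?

after  coin     0     1     2     3     4     5     6     7     8     9    10    11
          2     1     0     1     0     1     0     1     0     1     0     1     0
          3     1     0     1     1     1     1     2     1     2     2     2     2
          4     1     0     1     1     2     1     3     2     4     3     5     4
          6     1     0     1     1     2     1     4     2     5     4     7     5

5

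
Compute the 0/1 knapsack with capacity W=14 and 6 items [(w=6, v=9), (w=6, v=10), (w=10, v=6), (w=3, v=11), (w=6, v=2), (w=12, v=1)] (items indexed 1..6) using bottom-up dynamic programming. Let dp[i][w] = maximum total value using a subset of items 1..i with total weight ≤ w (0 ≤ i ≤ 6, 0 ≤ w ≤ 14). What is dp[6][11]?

i\w   0   1   2   3   4   5   6   7   8   9  10  11  12  13  14
  0   0   0   0   0   0   0   0   0   0   0   0   0   0   0   0
  1   0   0   0   0   0   0   9   9   9   9   9   9   9   9   9
  2   0   0   0   0   0   0  10  10  10  10  10  10  19  19  19
  3   0   0   0   0   0   0  10  10  10  10  10  10  19  19  19
  4   0   0   0  11  11  11  11  11  11  21  21  21  21  21  21
  5   0   0   0  11  11  11  11  11  11  21  21  21  21  21  21
  6   0   0   0  11  11  11  11  11  11  21  21  21  21  21  21

21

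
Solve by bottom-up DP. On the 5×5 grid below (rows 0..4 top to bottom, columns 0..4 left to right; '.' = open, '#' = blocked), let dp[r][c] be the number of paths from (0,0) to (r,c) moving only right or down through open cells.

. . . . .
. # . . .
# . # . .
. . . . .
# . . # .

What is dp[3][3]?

r\c   0   1   2   3   4
  0   1   1   1   1   1
  1   1   0   1   2   3
  2   0   0   0   2   5
  3   0   0   0   2   7
  4   0   0   0   0   7

2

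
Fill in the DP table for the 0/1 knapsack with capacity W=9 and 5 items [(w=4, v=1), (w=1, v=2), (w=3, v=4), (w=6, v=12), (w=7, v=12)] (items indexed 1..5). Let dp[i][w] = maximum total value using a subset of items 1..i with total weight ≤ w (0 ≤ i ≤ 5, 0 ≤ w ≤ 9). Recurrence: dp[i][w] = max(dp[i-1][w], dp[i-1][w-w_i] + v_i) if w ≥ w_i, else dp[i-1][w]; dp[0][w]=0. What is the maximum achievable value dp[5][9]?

16

i\w   0   1   2   3   4   5   6   7   8   9
  0   0   0   0   0   0   0   0   0   0   0
  1   0   0   0   0   1   1   1   1   1   1
  2   0   2   2   2   2   3   3   3   3   3
  3   0   2   2   4   6   6   6   6   7   7
  4   0   2   2   4   6   6  12  14  14  16
  5   0   2   2   4   6   6  12  14  14  16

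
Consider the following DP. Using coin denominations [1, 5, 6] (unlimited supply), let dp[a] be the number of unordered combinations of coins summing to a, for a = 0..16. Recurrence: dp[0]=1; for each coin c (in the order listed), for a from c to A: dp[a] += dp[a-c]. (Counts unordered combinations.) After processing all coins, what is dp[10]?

4

after  coin     0     1     2     3     4     5     6     7     8     9    10    11    12    13    14    15    16
          1     1     1     1     1     1     1     1     1     1     1     1     1     1     1     1     1     1
          5     1     1     1     1     1     2     2     2     2     2     3     3     3     3     3     4     4
          6     1     1     1     1     1     2     3     3     3     3     4     5     6     6     6     7     8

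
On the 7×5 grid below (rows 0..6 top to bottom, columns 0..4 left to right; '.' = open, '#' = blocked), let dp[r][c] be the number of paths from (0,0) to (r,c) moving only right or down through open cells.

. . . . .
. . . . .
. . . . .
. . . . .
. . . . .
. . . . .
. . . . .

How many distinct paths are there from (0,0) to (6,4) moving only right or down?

210

r\c   0   1   2   3   4
  0   1   1   1   1   1
  1   1   2   3   4   5
  2   1   3   6  10  15
  3   1   4  10  20  35
  4   1   5  15  35  70
  5   1   6  21  56 126
  6   1   7  28  84 210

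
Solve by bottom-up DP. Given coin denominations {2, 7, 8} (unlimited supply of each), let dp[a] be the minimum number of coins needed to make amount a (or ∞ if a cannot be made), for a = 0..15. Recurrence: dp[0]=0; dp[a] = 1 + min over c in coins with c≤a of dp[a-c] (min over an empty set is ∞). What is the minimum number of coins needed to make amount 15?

 a  0  1  2  3  4  5  6  7  8  9 10 11 12 13 14 15
dp  0  -  1  -  2  -  3  1  1  2  2  3  3  4  2  2
(- denotes ∞ / unreachable)

2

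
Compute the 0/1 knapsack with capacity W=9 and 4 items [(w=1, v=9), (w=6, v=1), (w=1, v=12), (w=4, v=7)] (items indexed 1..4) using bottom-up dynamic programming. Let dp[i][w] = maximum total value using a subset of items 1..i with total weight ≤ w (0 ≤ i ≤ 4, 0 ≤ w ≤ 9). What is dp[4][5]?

21

i\w   0   1   2   3   4   5   6   7   8   9
  0   0   0   0   0   0   0   0   0   0   0
  1   0   9   9   9   9   9   9   9   9   9
  2   0   9   9   9   9   9   9  10  10  10
  3   0  12  21  21  21  21  21  21  22  22
  4   0  12  21  21  21  21  28  28  28  28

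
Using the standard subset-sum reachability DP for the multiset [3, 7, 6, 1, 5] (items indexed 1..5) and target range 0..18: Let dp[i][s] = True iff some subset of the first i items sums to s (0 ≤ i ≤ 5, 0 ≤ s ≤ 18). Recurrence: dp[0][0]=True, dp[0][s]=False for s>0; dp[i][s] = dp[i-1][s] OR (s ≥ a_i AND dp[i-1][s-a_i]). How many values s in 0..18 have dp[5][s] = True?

18

i\s   0   1   2   3   4   5   6   7   8   9  10  11  12  13  14  15  16  17  18
  0   T   F   F   F   F   F   F   F   F   F   F   F   F   F   F   F   F   F   F
  1   T   F   F   T   F   F   F   F   F   F   F   F   F   F   F   F   F   F   F
  2   T   F   F   T   F   F   F   T   F   F   T   F   F   F   F   F   F   F   F
  3   T   F   F   T   F   F   T   T   F   T   T   F   F   T   F   F   T   F   F
  4   T   T   F   T   T   F   T   T   T   T   T   T   F   T   T   F   T   T   F
  5   T   T   F   T   T   T   T   T   T   T   T   T   T   T   T   T   T   T   T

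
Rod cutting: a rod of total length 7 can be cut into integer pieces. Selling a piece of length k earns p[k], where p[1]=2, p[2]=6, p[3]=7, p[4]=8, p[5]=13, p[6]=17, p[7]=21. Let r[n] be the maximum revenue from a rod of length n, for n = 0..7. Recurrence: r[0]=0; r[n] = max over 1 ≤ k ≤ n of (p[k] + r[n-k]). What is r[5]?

14

   n    0    1    2    3    4    5    6    7
r[n]    0    2    6    8   12   14   18   21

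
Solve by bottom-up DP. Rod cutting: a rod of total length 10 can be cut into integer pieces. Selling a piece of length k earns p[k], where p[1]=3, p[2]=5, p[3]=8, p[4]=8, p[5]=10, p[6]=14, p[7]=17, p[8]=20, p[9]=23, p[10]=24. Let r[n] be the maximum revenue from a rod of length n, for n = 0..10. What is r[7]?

21

   n    0    1    2    3    4    5    6    7    8    9   10
r[n]    0    3    6    9   12   15   18   21   24   27   30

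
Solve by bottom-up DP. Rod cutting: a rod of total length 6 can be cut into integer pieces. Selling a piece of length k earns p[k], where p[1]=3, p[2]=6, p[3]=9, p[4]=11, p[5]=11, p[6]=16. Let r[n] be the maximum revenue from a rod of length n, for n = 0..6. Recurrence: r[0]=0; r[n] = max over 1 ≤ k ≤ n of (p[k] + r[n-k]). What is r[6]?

18

   n    0    1    2    3    4    5    6
r[n]    0    3    6    9   12   15   18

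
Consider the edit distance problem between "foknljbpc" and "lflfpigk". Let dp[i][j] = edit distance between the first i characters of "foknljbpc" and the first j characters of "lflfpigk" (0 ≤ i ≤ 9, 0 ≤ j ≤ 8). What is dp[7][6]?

   ''  l  f  l  f  p  i  g  k
''  0  1  2  3  4  5  6  7  8
 f  1  1  1  2  3  4  5  6  7
 o  2  2  2  2  3  4  5  6  7
 k  3  3  3  3  3  4  5  6  6
 n  4  4  4  4  4  4  5  6  7
 l  5  4  5  4  5  5  5  6  7
 j  6  5  5  5  5  6  6  6  7
 b  7  6  6  6  6  6  7  7  7
 p  8  7  7  7  7  6  7  8  8
 c  9  8  8  8  8  7  7  8  9

7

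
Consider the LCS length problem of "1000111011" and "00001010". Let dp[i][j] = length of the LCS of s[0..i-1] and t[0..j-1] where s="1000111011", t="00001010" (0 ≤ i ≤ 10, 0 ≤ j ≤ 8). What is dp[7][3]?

   ''  0  0  0  0  1  0  1  0
''  0  0  0  0  0  0  0  0  0
 1  0  0  0  0  0  1  1  1  1
 0  0  1  1  1  1  1  2  2  2
 0  0  1  2  2  2  2  2  2  3
 0  0  1  2  3  3  3  3  3  3
 1  0  1  2  3  3  4  4  4  4
 1  0  1  2  3  3  4  4  5  5
 1  0  1  2  3  3  4  4  5  5
 0  0  1  2  3  4  4  5  5  6
 1  0  1  2  3  4  5  5  6  6
 1  0  1  2  3  4  5  5  6  6

3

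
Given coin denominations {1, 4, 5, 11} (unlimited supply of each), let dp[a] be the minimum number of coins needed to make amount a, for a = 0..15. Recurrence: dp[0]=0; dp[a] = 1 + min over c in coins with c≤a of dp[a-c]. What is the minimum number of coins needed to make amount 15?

 a  0  1  2  3  4  5  6  7  8  9 10 11 12 13 14 15
dp  0  1  2  3  1  1  2  3  2  2  2  1  2  3  3  2

2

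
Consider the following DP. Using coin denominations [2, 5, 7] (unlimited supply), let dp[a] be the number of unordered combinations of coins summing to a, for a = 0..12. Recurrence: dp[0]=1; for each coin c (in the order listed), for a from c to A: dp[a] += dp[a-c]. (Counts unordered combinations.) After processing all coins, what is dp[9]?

2

after  coin     0     1     2     3     4     5     6     7     8     9    10    11    12
          2     1     0     1     0     1     0     1     0     1     0     1     0     1
          5     1     0     1     0     1     1     1     1     1     1     2     1     2
          7     1     0     1     0     1     1     1     2     1     2     2     2     3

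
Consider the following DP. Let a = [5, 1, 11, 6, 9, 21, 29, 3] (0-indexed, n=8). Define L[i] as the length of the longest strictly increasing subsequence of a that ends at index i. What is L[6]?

5

   i    0    1    2    3    4    5    6    7
a[i]    5    1   11    6    9   21   29    3
L[i]    1    1    2    2    3    4    5    2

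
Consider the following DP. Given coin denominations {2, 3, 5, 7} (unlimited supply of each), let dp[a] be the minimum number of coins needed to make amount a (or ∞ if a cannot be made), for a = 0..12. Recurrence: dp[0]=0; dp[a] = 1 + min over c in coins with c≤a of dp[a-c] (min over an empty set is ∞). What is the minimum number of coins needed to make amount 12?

 a  0  1  2  3  4  5  6  7  8  9 10 11 12
dp  0  -  1  1  2  1  2  1  2  2  2  3  2
(- denotes ∞ / unreachable)

2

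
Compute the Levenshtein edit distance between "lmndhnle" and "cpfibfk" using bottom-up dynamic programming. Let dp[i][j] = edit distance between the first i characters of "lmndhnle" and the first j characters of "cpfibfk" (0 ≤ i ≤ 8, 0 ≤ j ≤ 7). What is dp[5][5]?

   ''  c  p  f  i  b  f  k
''  0  1  2  3  4  5  6  7
 l  1  1  2  3  4  5  6  7
 m  2  2  2  3  4  5  6  7
 n  3  3  3  3  4  5  6  7
 d  4  4  4  4  4  5  6  7
 h  5  5  5  5  5  5  6  7
 n  6  6  6  6  6  6  6  7
 l  7  7  7  7  7  7  7  7
 e  8  8  8  8  8  8  8  8

5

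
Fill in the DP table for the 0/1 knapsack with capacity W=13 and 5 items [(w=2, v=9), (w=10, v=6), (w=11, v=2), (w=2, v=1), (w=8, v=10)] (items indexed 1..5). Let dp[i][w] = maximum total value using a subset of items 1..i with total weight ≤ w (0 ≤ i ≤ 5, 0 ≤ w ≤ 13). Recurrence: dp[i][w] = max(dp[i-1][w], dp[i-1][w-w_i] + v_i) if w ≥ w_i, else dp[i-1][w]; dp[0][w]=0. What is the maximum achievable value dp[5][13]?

i\w   0   1   2   3   4   5   6   7   8   9  10  11  12  13
  0   0   0   0   0   0   0   0   0   0   0   0   0   0   0
  1   0   0   9   9   9   9   9   9   9   9   9   9   9   9
  2   0   0   9   9   9   9   9   9   9   9   9   9  15  15
  3   0   0   9   9   9   9   9   9   9   9   9   9  15  15
  4   0   0   9   9  10  10  10  10  10  10  10  10  15  15
  5   0   0   9   9  10  10  10  10  10  10  19  19  20  20

20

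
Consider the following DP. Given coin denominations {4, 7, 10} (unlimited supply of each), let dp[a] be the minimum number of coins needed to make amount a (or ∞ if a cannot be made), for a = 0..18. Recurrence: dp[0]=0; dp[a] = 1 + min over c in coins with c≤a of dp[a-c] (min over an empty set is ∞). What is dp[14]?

 a  0  1  2  3  4  5  6  7  8  9 10 11 12 13 14 15 16 17 18
dp  0  -  -  -  1  -  -  1  2  -  1  2  3  -  2  3  4  2  3
(- denotes ∞ / unreachable)

2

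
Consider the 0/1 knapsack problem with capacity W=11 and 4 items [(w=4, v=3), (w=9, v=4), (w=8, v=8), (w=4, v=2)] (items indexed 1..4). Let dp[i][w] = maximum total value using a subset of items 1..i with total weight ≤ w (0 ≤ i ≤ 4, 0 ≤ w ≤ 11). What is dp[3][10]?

8

i\w   0   1   2   3   4   5   6   7   8   9  10  11
  0   0   0   0   0   0   0   0   0   0   0   0   0
  1   0   0   0   0   3   3   3   3   3   3   3   3
  2   0   0   0   0   3   3   3   3   3   4   4   4
  3   0   0   0   0   3   3   3   3   8   8   8   8
  4   0   0   0   0   3   3   3   3   8   8   8   8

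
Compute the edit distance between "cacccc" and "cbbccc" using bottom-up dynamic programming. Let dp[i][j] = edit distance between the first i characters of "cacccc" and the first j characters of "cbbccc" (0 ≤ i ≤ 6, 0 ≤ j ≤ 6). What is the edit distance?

   ''  c  b  b  c  c  c
''  0  1  2  3  4  5  6
 c  1  0  1  2  3  4  5
 a  2  1  1  2  3  4  5
 c  3  2  2  2  2  3  4
 c  4  3  3  3  2  2  3
 c  5  4  4  4  3  2  2
 c  6  5  5  5  4  3  2

2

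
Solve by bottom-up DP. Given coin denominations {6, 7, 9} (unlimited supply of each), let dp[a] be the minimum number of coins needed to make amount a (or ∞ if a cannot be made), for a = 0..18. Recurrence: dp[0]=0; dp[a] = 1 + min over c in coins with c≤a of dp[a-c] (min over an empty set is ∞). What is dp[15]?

 a  0  1  2  3  4  5  6  7  8  9 10 11 12 13 14 15 16 17 18
dp  0  -  -  -  -  -  1  1  -  1  -  -  2  2  2  2  2  -  2
(- denotes ∞ / unreachable)

2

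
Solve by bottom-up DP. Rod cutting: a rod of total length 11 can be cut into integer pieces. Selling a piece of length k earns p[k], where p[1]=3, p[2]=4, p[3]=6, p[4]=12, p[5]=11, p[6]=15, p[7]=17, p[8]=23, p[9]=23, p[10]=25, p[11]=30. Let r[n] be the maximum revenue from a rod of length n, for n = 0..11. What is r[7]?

21

   n    0    1    2    3    4    5    6    7    8    9   10   11
r[n]    0    3    6    9   12   15   18   21   24   27   30   33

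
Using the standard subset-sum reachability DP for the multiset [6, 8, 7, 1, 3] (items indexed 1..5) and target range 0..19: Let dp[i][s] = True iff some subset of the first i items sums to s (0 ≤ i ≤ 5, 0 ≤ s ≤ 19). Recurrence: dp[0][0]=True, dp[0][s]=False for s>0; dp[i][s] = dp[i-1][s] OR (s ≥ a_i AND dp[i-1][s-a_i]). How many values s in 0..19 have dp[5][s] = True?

18

i\s   0   1   2   3   4   5   6   7   8   9  10  11  12  13  14  15  16  17  18  19
  0   T   F   F   F   F   F   F   F   F   F   F   F   F   F   F   F   F   F   F   F
  1   T   F   F   F   F   F   T   F   F   F   F   F   F   F   F   F   F   F   F   F
  2   T   F   F   F   F   F   T   F   T   F   F   F   F   F   T   F   F   F   F   F
  3   T   F   F   F   F   F   T   T   T   F   F   F   F   T   T   T   F   F   F   F
  4   T   T   F   F   F   F   T   T   T   T   F   F   F   T   T   T   T   F   F   F
  5   T   T   F   T   T   F   T   T   T   T   T   T   T   T   T   T   T   T   T   T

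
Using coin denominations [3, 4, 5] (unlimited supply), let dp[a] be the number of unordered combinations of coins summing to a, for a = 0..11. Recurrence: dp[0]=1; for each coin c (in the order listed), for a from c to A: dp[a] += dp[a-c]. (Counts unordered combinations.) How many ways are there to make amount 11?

2

after  coin     0     1     2     3     4     5     6     7     8     9    10    11
          3     1     0     0     1     0     0     1     0     0     1     0     0
          4     1     0     0     1     1     0     1     1     1     1     1     1
          5     1     0     0     1     1     1     1     1     2     2     2     2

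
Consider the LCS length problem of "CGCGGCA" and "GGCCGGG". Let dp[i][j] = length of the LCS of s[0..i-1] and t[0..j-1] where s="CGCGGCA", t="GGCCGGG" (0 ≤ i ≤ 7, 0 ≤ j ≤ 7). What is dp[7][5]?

3

   ''  G  G  C  C  G  G  G
''  0  0  0  0  0  0  0  0
 C  0  0  0  1  1  1  1  1
 G  0  1  1  1  1  2  2  2
 C  0  1  1  2  2  2  2  2
 G  0  1  2  2  2  3  3  3
 G  0  1  2  2  2  3  4  4
 C  0  1  2  3  3  3  4  4
 A  0  1  2  3  3  3  4  4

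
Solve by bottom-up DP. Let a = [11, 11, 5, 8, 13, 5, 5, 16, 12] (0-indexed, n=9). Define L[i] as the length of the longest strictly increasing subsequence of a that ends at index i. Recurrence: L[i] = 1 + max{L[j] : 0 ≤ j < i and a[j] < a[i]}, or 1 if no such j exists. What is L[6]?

   i    0    1    2    3    4    5    6    7    8
a[i]   11   11    5    8   13    5    5   16   12
L[i]    1    1    1    2    3    1    1    4    3

1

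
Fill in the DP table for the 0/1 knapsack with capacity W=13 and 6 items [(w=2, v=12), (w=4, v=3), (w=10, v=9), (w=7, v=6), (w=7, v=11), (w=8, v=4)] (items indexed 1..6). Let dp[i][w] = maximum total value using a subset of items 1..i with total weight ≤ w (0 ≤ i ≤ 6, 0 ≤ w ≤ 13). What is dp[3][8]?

i\w   0   1   2   3   4   5   6   7   8   9  10  11  12  13
  0   0   0   0   0   0   0   0   0   0   0   0   0   0   0
  1   0   0  12  12  12  12  12  12  12  12  12  12  12  12
  2   0   0  12  12  12  12  15  15  15  15  15  15  15  15
  3   0   0  12  12  12  12  15  15  15  15  15  15  21  21
  4   0   0  12  12  12  12  15  15  15  18  18  18  21  21
  5   0   0  12  12  12  12  15  15  15  23  23  23  23  26
  6   0   0  12  12  12  12  15  15  15  23  23  23  23  26

15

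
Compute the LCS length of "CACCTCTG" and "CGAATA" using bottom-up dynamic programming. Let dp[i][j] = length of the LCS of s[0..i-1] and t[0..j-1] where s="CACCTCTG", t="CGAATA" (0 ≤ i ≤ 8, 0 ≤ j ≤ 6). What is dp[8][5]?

3

   ''  C  G  A  A  T  A
''  0  0  0  0  0  0  0
 C  0  1  1  1  1  1  1
 A  0  1  1  2  2  2  2
 C  0  1  1  2  2  2  2
 C  0  1  1  2  2  2  2
 T  0  1  1  2  2  3  3
 C  0  1  1  2  2  3  3
 T  0  1  1  2  2  3  3
 G  0  1  2  2  2  3  3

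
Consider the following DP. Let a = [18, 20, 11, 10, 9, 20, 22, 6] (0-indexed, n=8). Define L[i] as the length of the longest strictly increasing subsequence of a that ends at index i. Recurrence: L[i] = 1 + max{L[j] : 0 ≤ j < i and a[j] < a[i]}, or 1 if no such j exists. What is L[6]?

3

   i    0    1    2    3    4    5    6    7
a[i]   18   20   11   10    9   20   22    6
L[i]    1    2    1    1    1    2    3    1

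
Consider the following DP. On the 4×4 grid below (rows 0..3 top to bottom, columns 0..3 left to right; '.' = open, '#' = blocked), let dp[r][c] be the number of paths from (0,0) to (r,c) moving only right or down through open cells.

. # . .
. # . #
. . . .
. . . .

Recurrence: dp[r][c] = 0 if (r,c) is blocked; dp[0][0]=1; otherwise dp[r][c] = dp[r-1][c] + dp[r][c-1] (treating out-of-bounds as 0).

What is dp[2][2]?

r\c   0   1   2   3
  0   1   0   0   0
  1   1   0   0   0
  2   1   1   1   1
  3   1   2   3   4

1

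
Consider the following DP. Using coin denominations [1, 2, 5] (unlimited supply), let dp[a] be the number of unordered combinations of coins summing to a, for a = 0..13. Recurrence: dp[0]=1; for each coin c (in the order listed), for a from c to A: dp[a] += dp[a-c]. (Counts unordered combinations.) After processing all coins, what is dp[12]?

after  coin     0     1     2     3     4     5     6     7     8     9    10    11    12    13
          1     1     1     1     1     1     1     1     1     1     1     1     1     1     1
          2     1     1     2     2     3     3     4     4     5     5     6     6     7     7
          5     1     1     2     2     3     4     5     6     7     8    10    11    13    14

13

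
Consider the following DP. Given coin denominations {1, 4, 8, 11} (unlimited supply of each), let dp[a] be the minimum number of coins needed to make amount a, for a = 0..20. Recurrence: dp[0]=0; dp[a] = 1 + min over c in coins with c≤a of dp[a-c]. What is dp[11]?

 a  0  1  2  3  4  5  6  7  8  9 10 11 12 13 14 15 16 17 18 19 20
dp  0  1  2  3  1  2  3  4  1  2  3  1  2  3  4  2  2  3  4  2  3

1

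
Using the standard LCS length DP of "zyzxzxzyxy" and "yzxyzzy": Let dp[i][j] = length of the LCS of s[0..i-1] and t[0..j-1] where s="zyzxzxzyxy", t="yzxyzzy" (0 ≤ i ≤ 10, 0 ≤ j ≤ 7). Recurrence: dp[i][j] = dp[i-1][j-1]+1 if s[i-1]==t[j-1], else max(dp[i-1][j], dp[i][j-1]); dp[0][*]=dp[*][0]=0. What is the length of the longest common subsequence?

   ''  y  z  x  y  z  z  y
''  0  0  0  0  0  0  0  0
 z  0  0  1  1  1  1  1  1
 y  0  1  1  1  2  2  2  2
 z  0  1  2  2  2  3  3  3
 x  0  1  2  3  3  3  3  3
 z  0  1  2  3  3  4  4  4
 x  0  1  2  3  3  4  4  4
 z  0  1  2  3  3  4  5  5
 y  0  1  2  3  4  4  5  6
 x  0  1  2  3  4  4  5  6
 y  0  1  2  3  4  4  5  6

6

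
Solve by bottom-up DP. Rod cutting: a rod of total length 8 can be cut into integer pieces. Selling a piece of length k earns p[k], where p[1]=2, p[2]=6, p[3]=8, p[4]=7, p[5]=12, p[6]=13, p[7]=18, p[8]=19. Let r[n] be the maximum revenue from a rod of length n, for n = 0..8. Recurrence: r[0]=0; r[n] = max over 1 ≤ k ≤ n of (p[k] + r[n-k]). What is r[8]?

24

   n    0    1    2    3    4    5    6    7    8
r[n]    0    2    6    8   12   14   18   20   24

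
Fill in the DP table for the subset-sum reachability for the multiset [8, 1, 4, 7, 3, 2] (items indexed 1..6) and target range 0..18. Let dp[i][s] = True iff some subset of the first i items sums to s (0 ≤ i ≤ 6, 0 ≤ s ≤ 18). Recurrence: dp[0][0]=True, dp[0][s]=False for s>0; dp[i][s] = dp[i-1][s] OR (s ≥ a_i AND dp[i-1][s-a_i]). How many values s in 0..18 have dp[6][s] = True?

i\s   0   1   2   3   4   5   6   7   8   9  10  11  12  13  14  15  16  17  18
  0   T   F   F   F   F   F   F   F   F   F   F   F   F   F   F   F   F   F   F
  1   T   F   F   F   F   F   F   F   T   F   F   F   F   F   F   F   F   F   F
  2   T   T   F   F   F   F   F   F   T   T   F   F   F   F   F   F   F   F   F
  3   T   T   F   F   T   T   F   F   T   T   F   F   T   T   F   F   F   F   F
  4   T   T   F   F   T   T   F   T   T   T   F   T   T   T   F   T   T   F   F
  5   T   T   F   T   T   T   F   T   T   T   T   T   T   T   T   T   T   F   T
  6   T   T   T   T   T   T   T   T   T   T   T   T   T   T   T   T   T   T   T

19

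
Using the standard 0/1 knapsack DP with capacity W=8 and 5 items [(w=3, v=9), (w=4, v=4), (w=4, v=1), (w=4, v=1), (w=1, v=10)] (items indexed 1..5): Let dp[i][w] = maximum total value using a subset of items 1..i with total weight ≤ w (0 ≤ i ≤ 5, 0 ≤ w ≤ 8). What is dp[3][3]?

9

i\w   0   1   2   3   4   5   6   7   8
  0   0   0   0   0   0   0   0   0   0
  1   0   0   0   9   9   9   9   9   9
  2   0   0   0   9   9   9   9  13  13
  3   0   0   0   9   9   9   9  13  13
  4   0   0   0   9   9   9   9  13  13
  5   0  10  10  10  19  19  19  19  23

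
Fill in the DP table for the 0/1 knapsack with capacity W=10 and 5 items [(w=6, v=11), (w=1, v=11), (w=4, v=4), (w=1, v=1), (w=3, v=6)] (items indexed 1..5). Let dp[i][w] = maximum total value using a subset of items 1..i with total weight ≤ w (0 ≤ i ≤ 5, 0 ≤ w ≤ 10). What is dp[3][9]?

i\w   0   1   2   3   4   5   6   7   8   9  10
  0   0   0   0   0   0   0   0   0   0   0   0
  1   0   0   0   0   0   0  11  11  11  11  11
  2   0  11  11  11  11  11  11  22  22  22  22
  3   0  11  11  11  11  15  15  22  22  22  22
  4   0  11  12  12  12  15  16  22  23  23  23
  5   0  11  12  12  17  18  18  22  23  23  28

22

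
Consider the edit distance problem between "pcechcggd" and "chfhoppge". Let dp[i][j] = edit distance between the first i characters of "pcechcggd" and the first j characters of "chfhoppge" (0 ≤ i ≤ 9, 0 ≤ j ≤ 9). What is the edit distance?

   ''  c  h  f  h  o  p  p  g  e
''  0  1  2  3  4  5  6  7  8  9
 p  1  1  2  3  4  5  5  6  7  8
 c  2  1  2  3  4  5  6  6  7  8
 e  3  2  2  3  4  5  6  7  7  7
 c  4  3  3  3  4  5  6  7  8  8
 h  5  4  3  4  3  4  5  6  7  8
 c  6  5  4  4  4  4  5  6  7  8
 g  7  6  5  5  5  5  5  6  6  7
 g  8  7  6  6  6  6  6  6  6  7
 d  9  8  7  7  7  7  7  7  7  7

7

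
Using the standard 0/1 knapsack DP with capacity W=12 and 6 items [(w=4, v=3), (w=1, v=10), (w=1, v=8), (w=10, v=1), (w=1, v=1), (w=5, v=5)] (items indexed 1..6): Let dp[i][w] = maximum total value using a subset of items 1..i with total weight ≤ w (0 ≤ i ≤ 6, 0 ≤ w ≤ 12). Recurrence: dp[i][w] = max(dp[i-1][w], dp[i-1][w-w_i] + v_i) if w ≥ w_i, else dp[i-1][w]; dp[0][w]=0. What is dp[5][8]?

i\w   0   1   2   3   4   5   6   7   8   9  10  11  12
  0   0   0   0   0   0   0   0   0   0   0   0   0   0
  1   0   0   0   0   3   3   3   3   3   3   3   3   3
  2   0  10  10  10  10  13  13  13  13  13  13  13  13
  3   0  10  18  18  18  18  21  21  21  21  21  21  21
  4   0  10  18  18  18  18  21  21  21  21  21  21  21
  5   0  10  18  19  19  19  21  22  22  22  22  22  22
  6   0  10  18  19  19  19  21  23  24  24  24  26  27

22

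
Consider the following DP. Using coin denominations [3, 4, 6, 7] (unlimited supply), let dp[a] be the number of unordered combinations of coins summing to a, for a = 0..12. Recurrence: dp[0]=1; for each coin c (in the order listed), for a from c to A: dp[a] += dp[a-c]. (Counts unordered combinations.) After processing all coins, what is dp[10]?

3

after  coin     0     1     2     3     4     5     6     7     8     9    10    11    12
          3     1     0     0     1     0     0     1     0     0     1     0     0     1
          4     1     0     0     1     1     0     1     1     1     1     1     1     2
          6     1     0     0     1     1     0     2     1     1     2     2     1     4
          7     1     0     0     1     1     0     2     2     1     2     3     2     4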